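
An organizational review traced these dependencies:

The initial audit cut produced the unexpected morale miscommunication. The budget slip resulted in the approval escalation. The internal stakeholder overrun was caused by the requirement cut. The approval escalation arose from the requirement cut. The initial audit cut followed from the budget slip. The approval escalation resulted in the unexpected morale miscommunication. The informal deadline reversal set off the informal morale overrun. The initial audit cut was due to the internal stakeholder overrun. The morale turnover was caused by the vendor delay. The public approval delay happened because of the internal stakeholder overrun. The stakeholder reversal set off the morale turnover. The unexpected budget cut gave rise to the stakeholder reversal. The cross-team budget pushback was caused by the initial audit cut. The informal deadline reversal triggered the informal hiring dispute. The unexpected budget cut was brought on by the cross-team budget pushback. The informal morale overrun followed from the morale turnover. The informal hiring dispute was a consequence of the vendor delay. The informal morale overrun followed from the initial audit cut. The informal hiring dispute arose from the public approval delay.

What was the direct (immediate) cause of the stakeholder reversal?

the unexpected budget cut

Upstream contributors include the requirement cut, the internal stakeholder overrun, the budget slip, the initial audit cut, the cross-team budget pushback, but only the unexpected budget cut feeds directly into the stakeholder reversal.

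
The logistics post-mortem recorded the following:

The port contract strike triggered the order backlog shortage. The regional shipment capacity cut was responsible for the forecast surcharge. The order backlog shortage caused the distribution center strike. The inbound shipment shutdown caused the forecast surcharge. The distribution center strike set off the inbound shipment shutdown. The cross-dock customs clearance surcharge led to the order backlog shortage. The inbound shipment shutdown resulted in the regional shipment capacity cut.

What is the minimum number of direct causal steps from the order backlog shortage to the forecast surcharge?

Shortest chain: the order backlog shortage → the distribution center strike → the inbound shipment shutdown → the forecast surcharge.

3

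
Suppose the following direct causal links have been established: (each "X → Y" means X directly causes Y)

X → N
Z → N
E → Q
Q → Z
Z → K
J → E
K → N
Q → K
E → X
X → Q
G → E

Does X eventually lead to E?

No

X leads to Q, Z, K, N; E is not among them.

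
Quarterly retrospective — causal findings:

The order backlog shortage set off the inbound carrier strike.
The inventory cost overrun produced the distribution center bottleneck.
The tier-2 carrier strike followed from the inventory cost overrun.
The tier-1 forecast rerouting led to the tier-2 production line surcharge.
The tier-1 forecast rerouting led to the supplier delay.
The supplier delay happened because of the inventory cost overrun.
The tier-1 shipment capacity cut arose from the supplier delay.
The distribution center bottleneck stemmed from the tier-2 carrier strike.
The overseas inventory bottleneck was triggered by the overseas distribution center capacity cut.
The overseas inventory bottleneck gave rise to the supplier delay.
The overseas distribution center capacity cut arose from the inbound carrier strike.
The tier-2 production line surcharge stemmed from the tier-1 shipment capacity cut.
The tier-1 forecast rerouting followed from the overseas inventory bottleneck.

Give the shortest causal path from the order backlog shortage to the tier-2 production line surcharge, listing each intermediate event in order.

the order backlog shortage → the inbound carrier strike → the overseas distribution center capacity cut → the overseas inventory bottleneck → the tier-1 forecast rerouting → the tier-2 production line surcharge

the order backlog shortage → the inbound carrier strike
the inbound carrier strike → the overseas distribution center capacity cut
the overseas distribution center capacity cut → the overseas inventory bottleneck
the overseas inventory bottleneck → the tier-1 forecast rerouting
the tier-1 forecast rerouting → the tier-2 production line surcharge
Length: 5 steps.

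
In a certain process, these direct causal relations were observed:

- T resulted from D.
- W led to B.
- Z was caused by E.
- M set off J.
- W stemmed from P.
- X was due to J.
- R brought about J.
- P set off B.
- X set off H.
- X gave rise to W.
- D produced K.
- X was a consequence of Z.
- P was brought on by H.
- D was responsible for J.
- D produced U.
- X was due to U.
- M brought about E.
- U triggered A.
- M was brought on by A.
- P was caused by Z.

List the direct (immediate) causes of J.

D, M, R

Upstream contributors include U, A, but only D, M, R feed directly into J.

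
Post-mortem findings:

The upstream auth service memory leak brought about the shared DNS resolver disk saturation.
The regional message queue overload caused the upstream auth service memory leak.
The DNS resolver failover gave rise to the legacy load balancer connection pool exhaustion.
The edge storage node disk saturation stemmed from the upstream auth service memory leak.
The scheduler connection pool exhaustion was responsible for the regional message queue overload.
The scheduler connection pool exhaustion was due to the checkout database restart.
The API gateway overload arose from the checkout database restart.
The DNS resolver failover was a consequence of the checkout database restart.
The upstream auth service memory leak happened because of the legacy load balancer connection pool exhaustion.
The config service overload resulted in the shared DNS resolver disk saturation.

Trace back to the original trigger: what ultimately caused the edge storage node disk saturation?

the checkout database restart

Tracing upstream from the edge storage node disk saturation: the edge storage node disk saturation ← the upstream auth service memory leak ← the regional message queue overload ← the scheduler connection pool exhaustion ← the checkout database restart.
The checkout database restart has no stated cause, so it is the root.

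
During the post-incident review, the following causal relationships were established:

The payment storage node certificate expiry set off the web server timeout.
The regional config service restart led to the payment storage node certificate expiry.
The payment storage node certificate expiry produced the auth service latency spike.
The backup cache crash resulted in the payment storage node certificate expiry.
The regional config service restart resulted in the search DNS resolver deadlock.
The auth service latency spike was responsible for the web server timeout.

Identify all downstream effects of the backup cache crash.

Direct effects: the payment storage node certificate expiry.
2 steps out: the auth service latency spike, the web server timeout.
Not reachable from it: the regional config service restart, the search DNS resolver deadlock.

the auth service latency spike, the payment storage node certificate expiry, the web server timeout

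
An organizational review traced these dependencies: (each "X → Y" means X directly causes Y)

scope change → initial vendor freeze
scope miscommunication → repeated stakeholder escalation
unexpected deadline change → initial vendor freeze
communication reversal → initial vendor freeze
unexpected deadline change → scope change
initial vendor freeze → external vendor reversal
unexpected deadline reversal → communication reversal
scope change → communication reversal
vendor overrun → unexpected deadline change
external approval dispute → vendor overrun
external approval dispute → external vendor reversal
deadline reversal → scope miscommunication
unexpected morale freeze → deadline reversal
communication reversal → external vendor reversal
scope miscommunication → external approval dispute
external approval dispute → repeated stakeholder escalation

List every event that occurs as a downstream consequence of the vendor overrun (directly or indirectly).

Direct effects: the unexpected deadline change.
2 steps out: the scope change, the initial vendor freeze.
3 steps out: the communication reversal, the external vendor reversal.
Not reachable from it: the unexpected morale freeze, the unexpected deadline reversal, the deadline reversal, the scope miscommunication, the external approval dispute, the repeated stakeholder escalation.

the communication reversal, the external vendor reversal, the initial vendor freeze, the scope change, the unexpected deadline change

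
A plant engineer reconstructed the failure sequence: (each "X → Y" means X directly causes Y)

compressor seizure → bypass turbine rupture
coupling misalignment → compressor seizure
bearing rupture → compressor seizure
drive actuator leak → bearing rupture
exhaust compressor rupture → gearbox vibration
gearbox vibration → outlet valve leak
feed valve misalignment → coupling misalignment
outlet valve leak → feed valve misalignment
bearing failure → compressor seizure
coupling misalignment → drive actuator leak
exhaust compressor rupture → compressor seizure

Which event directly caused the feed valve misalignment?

the outlet valve leak

Upstream contributors include the exhaust compressor rupture, the gearbox vibration, but only the outlet valve leak feeds directly into the feed valve misalignment.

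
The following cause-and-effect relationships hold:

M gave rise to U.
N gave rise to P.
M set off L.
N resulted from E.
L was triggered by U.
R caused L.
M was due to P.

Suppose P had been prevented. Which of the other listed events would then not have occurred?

Downstream of P: M, U, L.
Of those, still caused via another path: L.
The remainder have no surviving cause.

M, U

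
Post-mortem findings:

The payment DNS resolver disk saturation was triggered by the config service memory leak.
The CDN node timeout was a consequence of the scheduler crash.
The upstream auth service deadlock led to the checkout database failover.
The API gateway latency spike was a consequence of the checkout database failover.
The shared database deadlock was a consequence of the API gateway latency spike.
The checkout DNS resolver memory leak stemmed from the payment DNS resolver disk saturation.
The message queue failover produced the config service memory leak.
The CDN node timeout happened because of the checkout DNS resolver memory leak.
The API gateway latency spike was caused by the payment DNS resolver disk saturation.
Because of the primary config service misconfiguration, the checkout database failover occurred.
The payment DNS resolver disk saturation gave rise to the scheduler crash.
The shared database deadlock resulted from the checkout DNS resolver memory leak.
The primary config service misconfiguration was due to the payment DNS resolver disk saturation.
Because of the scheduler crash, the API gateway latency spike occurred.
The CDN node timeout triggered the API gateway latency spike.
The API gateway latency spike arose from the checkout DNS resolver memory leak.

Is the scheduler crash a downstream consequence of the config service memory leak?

There is a causal chain: the config service memory leak → the payment DNS resolver disk saturation → the scheduler crash.

Yes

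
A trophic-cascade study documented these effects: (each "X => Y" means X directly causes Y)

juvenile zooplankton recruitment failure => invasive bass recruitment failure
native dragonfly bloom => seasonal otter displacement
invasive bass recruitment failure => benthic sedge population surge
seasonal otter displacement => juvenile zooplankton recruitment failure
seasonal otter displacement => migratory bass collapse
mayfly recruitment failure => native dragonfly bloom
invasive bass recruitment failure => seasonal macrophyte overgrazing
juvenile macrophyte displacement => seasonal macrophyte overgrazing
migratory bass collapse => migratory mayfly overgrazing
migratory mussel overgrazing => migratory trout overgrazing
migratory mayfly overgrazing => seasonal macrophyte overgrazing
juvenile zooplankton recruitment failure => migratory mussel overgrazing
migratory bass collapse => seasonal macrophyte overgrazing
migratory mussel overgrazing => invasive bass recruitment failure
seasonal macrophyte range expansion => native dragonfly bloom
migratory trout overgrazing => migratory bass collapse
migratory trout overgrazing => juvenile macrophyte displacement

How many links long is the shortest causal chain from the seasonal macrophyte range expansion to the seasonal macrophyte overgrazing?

4

Shortest chain: the seasonal macrophyte range expansion → the native dragonfly bloom → the seasonal otter displacement → the migratory bass collapse → the seasonal macrophyte overgrazing.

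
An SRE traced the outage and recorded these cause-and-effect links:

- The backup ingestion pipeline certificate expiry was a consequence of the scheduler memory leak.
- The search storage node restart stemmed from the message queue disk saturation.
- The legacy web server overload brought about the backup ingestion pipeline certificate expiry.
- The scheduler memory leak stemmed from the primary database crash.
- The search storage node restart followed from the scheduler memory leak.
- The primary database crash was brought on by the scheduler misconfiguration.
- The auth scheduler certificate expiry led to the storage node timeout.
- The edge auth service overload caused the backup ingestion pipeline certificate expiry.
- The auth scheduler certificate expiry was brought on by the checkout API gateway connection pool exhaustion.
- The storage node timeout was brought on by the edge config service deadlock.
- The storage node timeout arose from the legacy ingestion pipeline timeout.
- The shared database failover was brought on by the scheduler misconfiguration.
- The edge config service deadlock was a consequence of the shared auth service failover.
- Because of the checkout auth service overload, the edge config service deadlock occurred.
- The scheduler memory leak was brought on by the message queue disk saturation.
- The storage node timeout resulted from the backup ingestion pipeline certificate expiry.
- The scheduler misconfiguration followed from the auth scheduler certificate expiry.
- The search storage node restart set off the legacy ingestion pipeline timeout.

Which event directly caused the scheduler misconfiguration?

the auth scheduler certificate expiry

Upstream contributors include the checkout API gateway connection pool exhaustion, but only the auth scheduler certificate expiry feeds directly into the scheduler misconfiguration.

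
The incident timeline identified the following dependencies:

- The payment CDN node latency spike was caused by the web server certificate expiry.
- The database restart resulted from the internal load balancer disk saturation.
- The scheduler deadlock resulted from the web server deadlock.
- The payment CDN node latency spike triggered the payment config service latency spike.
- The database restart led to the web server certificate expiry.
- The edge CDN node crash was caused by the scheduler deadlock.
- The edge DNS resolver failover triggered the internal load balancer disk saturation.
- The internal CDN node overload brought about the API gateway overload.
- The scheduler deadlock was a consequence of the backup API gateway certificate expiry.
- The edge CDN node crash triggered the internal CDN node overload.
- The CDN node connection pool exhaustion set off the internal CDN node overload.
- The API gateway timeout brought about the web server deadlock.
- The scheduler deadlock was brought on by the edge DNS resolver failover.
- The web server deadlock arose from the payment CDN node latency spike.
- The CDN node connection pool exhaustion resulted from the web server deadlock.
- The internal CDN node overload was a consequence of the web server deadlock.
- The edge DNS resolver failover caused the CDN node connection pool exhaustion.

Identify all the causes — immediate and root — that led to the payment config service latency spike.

Immediate cause of the payment config service latency spike: the payment CDN node latency spike.
Further upstream: the edge DNS resolver failover, the internal load balancer disk saturation, the database restart, the web server certificate expiry.

the database restart, the edge DNS resolver failover, the internal load balancer disk saturation, the payment CDN node latency spike, the web server certificate expiry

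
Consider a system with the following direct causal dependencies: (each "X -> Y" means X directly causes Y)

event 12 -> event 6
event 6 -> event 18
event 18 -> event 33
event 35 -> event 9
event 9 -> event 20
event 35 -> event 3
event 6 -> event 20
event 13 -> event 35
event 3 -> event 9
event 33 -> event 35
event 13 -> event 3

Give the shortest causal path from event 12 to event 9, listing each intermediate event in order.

event 12 → event 6
event 6 → event 18
event 18 → event 33
event 33 → event 35
event 35 → event 9
Length: 5 steps.

event 12 → event 6 → event 18 → event 33 → event 35 → event 9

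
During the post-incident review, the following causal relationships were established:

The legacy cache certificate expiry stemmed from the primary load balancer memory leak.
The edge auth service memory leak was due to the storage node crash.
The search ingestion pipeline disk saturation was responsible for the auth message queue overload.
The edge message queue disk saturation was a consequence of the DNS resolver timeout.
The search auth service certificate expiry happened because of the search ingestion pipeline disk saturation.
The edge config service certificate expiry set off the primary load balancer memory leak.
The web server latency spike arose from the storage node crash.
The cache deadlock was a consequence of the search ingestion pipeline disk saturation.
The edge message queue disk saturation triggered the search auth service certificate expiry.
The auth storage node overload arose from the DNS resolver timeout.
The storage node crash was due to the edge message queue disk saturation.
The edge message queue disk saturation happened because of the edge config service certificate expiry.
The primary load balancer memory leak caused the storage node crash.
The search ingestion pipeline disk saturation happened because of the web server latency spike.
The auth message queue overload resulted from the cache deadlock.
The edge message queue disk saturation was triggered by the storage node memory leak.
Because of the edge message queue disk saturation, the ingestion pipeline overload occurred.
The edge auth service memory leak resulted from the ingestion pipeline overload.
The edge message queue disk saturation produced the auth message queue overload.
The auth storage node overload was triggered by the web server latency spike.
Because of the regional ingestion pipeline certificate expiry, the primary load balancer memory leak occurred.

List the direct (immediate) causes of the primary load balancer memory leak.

the edge config service certificate expiry, the regional ingestion pipeline certificate expiry

the edge config service certificate expiry, the regional ingestion pipeline certificate expiry → the primary load balancer memory leak with nothing further upstream stated.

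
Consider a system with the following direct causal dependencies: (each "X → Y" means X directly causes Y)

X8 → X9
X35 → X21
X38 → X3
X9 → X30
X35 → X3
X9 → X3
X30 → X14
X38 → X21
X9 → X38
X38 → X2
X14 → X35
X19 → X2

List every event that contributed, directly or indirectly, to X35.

X14, X30, X8, X9

Immediate cause of X35: X14.
Further upstream: X8, X9, X30.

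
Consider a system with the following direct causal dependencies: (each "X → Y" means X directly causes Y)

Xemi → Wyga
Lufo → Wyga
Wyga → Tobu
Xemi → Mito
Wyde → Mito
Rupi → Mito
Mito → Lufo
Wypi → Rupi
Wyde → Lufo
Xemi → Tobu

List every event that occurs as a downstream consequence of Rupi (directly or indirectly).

Lufo, Mito, Tobu, Wyga

Direct effects: Mito.
2 steps out: Lufo.
3 steps out: Wyga.
4 steps out: Tobu.
Not reachable from it: Wypi, Xemi, Wyde.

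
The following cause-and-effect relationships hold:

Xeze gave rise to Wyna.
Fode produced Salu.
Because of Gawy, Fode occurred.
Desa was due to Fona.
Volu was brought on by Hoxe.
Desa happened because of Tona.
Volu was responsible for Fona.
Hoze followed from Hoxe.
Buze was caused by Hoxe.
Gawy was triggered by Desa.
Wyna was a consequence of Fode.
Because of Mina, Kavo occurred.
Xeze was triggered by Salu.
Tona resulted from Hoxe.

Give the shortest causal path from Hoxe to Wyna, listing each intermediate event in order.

Hoxe → Tona → Desa → Gawy → Fode → Wyna

Hoxe → Tona
Tona → Desa
Desa → Gawy
Gawy → Fode
Fode → Wyna
Length: 5 steps.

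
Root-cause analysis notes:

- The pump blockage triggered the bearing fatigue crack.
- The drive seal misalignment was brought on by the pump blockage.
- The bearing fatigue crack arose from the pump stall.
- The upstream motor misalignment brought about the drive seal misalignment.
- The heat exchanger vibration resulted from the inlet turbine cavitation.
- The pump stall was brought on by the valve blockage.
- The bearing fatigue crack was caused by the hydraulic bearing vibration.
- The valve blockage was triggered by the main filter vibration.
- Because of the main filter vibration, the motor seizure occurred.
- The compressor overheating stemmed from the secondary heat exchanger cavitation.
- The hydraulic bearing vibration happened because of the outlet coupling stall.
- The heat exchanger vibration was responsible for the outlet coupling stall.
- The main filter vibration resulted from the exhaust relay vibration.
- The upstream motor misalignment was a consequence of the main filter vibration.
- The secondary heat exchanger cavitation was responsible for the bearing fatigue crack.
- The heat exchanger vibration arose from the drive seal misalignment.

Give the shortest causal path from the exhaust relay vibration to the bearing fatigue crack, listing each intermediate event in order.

the exhaust relay vibration → the main filter vibration
the main filter vibration → the valve blockage
the valve blockage → the pump stall
the pump stall → the bearing fatigue crack
Length: 4 steps.

the exhaust relay vibration → the main filter vibration → the valve blockage → the pump stall → the bearing fatigue crack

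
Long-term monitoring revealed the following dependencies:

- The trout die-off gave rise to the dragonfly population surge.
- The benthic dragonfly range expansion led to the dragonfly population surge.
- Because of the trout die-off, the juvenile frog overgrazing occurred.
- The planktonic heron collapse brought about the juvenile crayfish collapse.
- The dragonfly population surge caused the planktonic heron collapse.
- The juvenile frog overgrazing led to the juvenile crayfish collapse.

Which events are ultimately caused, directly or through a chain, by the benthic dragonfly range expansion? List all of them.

the dragonfly population surge, the juvenile crayfish collapse, the planktonic heron collapse

Direct effects: the dragonfly population surge.
2 steps out: the planktonic heron collapse.
3 steps out: the juvenile crayfish collapse.
Not reachable from it: the trout die-off, the juvenile frog overgrazing.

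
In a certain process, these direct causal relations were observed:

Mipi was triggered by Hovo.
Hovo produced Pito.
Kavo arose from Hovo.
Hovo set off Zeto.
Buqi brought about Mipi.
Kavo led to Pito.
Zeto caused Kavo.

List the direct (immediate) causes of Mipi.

Buqi, Hovo → Mipi with nothing further upstream stated.

Buqi, Hovo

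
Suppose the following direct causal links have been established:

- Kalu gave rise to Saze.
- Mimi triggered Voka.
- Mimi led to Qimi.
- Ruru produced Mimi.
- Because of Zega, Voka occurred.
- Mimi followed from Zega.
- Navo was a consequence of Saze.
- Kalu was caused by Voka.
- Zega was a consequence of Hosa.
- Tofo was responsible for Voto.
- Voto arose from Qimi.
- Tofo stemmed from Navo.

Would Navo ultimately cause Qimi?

No

Navo leads to Tofo, Voto; Qimi is not among them.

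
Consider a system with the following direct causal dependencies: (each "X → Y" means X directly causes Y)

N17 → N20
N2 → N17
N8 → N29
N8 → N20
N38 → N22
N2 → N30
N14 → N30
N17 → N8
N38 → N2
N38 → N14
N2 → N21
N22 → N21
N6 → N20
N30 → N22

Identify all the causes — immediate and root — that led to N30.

N14, N2, N38

Immediate causes of N30: N14, N2.
Further upstream: N38.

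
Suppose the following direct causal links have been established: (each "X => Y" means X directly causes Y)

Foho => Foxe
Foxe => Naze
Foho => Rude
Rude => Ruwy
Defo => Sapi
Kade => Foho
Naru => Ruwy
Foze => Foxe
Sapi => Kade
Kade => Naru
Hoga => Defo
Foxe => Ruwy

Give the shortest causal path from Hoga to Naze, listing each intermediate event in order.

Hoga → Defo → Sapi → Kade → Foho → Foxe → Naze

Hoga → Defo
Defo → Sapi
Sapi → Kade
Kade → Foho
Foho → Foxe
Foxe → Naze
Length: 6 steps.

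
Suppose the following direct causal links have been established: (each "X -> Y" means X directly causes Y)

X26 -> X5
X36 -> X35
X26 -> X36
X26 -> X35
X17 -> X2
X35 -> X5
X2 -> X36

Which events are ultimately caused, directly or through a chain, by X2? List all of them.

Direct effects: X36.
2 steps out: X35.
3 steps out: X5.
Not reachable from it: X26, X17.

X35, X36, X5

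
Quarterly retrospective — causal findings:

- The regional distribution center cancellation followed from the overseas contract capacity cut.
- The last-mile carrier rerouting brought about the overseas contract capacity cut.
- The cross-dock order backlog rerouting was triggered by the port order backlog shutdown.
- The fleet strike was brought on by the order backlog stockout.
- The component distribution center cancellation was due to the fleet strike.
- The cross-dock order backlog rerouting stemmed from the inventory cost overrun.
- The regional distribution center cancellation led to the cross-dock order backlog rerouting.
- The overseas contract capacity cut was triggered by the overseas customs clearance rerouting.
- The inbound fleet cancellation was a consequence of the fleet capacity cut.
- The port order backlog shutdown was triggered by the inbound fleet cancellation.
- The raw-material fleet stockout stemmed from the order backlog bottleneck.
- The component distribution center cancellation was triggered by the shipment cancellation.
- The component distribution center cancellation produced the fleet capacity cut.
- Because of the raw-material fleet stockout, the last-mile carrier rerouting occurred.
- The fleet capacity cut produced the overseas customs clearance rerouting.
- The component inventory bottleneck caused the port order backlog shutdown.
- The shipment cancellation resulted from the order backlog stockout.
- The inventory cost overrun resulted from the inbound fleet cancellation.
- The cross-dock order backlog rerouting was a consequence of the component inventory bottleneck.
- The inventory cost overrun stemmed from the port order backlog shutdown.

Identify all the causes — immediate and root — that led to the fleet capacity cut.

the component distribution center cancellation, the fleet strike, the order backlog stockout, the shipment cancellation

Immediate cause of the fleet capacity cut: the component distribution center cancellation.
Further upstream: the order backlog stockout, the shipment cancellation, the fleet strike.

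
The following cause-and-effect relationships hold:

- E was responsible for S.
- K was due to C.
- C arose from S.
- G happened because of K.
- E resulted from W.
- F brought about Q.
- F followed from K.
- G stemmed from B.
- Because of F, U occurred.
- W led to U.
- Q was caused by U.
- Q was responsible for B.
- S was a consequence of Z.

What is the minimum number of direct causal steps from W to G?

4

Shortest chain: W → U → Q → B → G.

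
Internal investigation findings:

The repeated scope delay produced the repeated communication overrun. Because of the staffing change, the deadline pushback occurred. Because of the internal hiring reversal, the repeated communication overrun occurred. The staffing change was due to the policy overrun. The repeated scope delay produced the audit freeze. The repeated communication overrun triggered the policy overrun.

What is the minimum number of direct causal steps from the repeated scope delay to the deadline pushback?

Shortest chain: the repeated scope delay → the repeated communication overrun → the policy overrun → the staffing change → the deadline pushback.

4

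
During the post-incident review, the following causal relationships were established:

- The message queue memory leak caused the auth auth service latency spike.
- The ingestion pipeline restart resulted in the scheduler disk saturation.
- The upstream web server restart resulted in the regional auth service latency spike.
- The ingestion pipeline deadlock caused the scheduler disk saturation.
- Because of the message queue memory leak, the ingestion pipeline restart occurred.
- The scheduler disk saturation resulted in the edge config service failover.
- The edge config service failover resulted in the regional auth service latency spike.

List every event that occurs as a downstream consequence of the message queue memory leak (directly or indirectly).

Direct effects: the auth auth service latency spike, the ingestion pipeline restart.
2 steps out: the scheduler disk saturation.
3 steps out: the edge config service failover.
4 steps out: the regional auth service latency spike.
Not reachable from it: the ingestion pipeline deadlock, the upstream web server restart.

the auth auth service latency spike, the edge config service failover, the ingestion pipeline restart, the regional auth service latency spike, the scheduler disk saturation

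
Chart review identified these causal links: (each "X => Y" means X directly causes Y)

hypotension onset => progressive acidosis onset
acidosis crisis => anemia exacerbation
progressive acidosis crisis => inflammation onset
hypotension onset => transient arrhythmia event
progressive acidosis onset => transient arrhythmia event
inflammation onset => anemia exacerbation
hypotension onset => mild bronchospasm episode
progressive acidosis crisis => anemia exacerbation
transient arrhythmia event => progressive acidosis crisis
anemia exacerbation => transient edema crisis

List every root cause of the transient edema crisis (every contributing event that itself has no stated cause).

Tracing upstream from the transient edema crisis: the transient edema crisis ← the anemia exacerbation ← the progressive acidosis crisis ← the transient arrhythmia event ← the hypotension onset.
A separate upstream branch: the transient edema crisis ← the anemia exacerbation ← the acidosis crisis.
Each of those chain origins has no stated cause.

the acidosis crisis, the hypotension onset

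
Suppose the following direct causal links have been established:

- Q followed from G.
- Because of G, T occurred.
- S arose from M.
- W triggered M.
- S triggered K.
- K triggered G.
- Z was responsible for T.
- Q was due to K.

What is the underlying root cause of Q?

Tracing upstream from Q: Q ← K ← S ← M ← W.
W has no stated cause, so it is the root.

W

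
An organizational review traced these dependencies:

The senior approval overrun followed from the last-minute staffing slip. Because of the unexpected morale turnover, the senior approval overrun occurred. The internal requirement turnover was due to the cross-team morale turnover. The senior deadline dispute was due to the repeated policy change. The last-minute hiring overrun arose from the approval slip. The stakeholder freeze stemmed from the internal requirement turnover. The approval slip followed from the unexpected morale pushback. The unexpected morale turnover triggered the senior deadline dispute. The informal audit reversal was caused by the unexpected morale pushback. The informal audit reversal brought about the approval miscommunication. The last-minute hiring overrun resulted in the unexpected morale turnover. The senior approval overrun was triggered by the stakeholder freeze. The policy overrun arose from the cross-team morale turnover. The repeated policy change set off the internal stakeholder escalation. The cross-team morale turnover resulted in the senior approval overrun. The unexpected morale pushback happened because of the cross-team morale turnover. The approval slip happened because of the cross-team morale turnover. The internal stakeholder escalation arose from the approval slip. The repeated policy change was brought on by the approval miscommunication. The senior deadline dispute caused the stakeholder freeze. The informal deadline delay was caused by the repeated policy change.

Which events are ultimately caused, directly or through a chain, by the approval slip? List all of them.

the internal stakeholder escalation, the last-minute hiring overrun, the senior approval overrun, the senior deadline dispute, the stakeholder freeze, the unexpected morale turnover

Direct effects: the last-minute hiring overrun, the internal stakeholder escalation.
2 steps out: the unexpected morale turnover.
3 steps out: the senior deadline dispute, the senior approval overrun.
4 steps out: the stakeholder freeze.
Not reachable from it: the cross-team morale turnover, the unexpected morale pushback, the policy overrun, the informal audit reversal, the internal requirement turnover, the approval miscommunication, the repeated policy change, the informal deadline delay, the last-minute staffing slip.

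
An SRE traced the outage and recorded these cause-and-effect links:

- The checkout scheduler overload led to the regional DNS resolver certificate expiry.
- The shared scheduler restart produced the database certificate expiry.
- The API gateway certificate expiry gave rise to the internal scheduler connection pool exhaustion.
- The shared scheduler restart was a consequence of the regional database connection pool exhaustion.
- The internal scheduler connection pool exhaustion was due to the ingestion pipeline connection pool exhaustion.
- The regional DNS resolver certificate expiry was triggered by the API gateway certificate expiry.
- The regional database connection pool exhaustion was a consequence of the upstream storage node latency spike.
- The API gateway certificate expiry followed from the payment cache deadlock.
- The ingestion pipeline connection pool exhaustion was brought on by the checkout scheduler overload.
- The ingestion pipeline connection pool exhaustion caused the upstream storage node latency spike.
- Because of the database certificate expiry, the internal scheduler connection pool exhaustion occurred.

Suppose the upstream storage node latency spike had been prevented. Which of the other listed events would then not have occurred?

the database certificate expiry, the regional database connection pool exhaustion, the shared scheduler restart

Downstream of the upstream storage node latency spike: the regional database connection pool exhaustion, the shared scheduler restart, the database certificate expiry, the internal scheduler connection pool exhaustion.
Of those, still caused via another path: the internal scheduler connection pool exhaustion.
The remainder have no surviving cause.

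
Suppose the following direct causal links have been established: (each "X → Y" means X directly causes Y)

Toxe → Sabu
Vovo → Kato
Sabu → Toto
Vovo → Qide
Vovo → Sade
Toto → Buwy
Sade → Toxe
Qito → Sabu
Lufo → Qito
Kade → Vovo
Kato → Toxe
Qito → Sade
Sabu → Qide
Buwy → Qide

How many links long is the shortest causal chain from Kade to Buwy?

Shortest chain: Kade → Vovo → Kato → Toxe → Sabu → Toto → Buwy.

6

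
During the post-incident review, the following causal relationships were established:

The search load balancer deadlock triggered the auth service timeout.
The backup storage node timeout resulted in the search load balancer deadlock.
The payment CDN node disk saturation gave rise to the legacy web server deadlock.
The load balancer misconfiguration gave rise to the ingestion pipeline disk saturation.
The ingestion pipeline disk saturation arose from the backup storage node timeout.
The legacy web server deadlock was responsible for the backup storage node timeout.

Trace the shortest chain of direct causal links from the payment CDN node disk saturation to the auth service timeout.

the payment CDN node disk saturation → the legacy web server deadlock
the legacy web server deadlock → the backup storage node timeout
the backup storage node timeout → the search load balancer deadlock
the search load balancer deadlock → the auth service timeout
Length: 4 steps.

the payment CDN node disk saturation → the legacy web server deadlock → the backup storage node timeout → the search load balancer deadlock → the auth service timeout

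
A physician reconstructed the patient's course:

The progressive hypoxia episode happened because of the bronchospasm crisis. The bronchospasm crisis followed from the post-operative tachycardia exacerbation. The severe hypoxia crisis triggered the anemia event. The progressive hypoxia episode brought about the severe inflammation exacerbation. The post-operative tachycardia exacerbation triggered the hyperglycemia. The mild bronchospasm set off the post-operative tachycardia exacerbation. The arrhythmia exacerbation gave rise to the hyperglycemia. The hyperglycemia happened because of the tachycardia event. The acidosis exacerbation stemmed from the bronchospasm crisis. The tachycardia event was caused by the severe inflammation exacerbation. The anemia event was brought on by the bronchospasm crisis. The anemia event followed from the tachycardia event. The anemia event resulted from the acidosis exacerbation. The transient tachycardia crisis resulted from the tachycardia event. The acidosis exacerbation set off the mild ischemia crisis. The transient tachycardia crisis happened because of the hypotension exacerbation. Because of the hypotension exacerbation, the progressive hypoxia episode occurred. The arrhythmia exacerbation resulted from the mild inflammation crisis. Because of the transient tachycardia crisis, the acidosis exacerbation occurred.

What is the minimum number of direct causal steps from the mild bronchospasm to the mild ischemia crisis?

Shortest chain: the mild bronchospasm → the post-operative tachycardia exacerbation → the bronchospasm crisis → the acidosis exacerbation → the mild ischemia crisis.

4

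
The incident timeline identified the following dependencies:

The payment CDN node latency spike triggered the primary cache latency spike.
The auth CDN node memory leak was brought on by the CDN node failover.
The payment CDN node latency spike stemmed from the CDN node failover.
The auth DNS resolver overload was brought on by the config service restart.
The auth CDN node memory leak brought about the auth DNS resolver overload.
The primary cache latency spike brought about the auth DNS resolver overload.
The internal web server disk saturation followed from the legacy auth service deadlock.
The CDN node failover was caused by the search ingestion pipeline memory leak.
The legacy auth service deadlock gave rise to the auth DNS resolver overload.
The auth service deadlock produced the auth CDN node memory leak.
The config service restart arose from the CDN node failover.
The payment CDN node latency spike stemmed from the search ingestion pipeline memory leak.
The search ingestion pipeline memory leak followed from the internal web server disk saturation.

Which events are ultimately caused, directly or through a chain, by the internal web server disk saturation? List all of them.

Direct effects: the search ingestion pipeline memory leak.
2 steps out: the CDN node failover, the payment CDN node latency spike.
3 steps out: the primary cache latency spike, the auth CDN node memory leak, the config service restart.
4 steps out: the auth DNS resolver overload.
Not reachable from it: the legacy auth service deadlock, the auth service deadlock.

the CDN node failover, the auth CDN node memory leak, the auth DNS resolver overload, the config service restart, the payment CDN node latency spike, the primary cache latency spike, the search ingestion pipeline memory leak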